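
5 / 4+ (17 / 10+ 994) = 19939 / 20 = 996.95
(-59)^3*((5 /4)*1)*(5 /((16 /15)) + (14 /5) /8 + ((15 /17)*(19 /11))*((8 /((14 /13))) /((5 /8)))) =-497938715573 /83776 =-5943691.70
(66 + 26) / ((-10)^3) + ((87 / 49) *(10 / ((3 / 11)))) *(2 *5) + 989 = 20089123 / 12250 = 1639.93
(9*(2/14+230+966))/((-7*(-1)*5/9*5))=678213/1225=553.64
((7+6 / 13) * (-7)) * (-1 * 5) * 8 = 27160 / 13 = 2089.23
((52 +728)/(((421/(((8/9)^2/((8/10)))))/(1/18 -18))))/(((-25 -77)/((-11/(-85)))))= 217360/5217453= 0.04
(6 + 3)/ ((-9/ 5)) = -5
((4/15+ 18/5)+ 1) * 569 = 41537/15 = 2769.13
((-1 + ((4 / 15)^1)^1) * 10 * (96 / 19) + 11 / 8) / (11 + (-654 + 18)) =5423 / 95000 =0.06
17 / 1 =17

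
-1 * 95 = -95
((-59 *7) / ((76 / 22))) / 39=-4543 / 1482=-3.07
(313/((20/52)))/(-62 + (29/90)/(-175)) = -12817350/976529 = -13.13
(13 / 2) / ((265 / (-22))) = -143 / 265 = -0.54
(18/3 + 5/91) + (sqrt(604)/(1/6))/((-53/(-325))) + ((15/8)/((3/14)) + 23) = 13761/364 + 3900 * sqrt(151)/53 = 942.03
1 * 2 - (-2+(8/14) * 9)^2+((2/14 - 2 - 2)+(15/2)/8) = -8465/784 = -10.80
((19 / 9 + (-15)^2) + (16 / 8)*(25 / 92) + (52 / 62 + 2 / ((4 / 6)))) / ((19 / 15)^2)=144.28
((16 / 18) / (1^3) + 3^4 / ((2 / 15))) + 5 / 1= 11041 / 18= 613.39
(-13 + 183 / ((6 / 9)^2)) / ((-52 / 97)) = -154715 / 208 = -743.82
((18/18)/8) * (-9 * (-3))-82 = -629/8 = -78.62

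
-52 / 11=-4.73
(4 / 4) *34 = 34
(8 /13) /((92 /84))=168 /299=0.56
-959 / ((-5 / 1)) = 959 / 5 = 191.80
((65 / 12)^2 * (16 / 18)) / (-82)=-4225 / 13284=-0.32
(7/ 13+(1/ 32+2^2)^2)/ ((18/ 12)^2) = 223501/ 29952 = 7.46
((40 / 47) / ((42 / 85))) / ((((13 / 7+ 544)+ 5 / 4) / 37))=251600 / 2159979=0.12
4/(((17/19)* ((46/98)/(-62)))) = -230888/391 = -590.51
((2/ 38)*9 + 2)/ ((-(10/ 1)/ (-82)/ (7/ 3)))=13489/ 285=47.33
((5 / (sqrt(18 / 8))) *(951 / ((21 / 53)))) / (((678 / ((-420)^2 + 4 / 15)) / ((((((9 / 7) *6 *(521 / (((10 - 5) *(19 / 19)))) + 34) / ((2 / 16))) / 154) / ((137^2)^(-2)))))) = 1836923621859250189874624 / 57557115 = 31914796665177714.17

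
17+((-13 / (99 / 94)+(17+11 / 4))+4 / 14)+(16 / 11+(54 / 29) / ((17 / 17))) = 204689 / 7308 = 28.01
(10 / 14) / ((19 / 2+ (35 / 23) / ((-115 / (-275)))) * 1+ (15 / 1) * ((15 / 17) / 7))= 89930 / 1892269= 0.05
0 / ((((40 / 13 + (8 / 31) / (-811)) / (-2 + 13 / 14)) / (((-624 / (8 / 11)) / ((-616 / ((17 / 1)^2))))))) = 0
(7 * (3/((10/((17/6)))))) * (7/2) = 833/40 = 20.82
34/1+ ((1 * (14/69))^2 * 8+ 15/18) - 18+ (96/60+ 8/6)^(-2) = 159264689/9217296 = 17.28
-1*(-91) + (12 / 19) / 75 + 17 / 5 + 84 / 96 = 362077 / 3800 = 95.28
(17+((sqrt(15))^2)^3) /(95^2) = 3392 /9025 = 0.38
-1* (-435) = 435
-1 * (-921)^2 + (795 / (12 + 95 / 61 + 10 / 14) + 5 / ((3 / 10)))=-848168.63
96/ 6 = 16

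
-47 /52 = -0.90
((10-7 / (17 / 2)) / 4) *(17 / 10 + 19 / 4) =14.80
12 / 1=12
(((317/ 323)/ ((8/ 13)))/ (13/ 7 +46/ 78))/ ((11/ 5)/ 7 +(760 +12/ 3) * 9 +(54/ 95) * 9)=39376155/ 415734166048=0.00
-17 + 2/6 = -50/3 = -16.67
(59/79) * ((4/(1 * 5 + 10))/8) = 59/2370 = 0.02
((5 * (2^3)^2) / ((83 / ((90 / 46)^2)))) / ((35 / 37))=4795200 / 307349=15.60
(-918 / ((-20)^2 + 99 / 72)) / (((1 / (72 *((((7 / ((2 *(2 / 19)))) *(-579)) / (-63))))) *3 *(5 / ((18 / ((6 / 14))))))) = -119060928 / 845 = -140900.51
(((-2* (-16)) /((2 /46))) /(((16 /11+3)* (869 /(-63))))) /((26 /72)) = -33.17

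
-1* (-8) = 8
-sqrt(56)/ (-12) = sqrt(14)/ 6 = 0.62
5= 5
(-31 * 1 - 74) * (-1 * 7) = 735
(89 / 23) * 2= 178 / 23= 7.74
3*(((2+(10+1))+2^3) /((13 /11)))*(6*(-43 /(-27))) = 6622 /13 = 509.38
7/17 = 0.41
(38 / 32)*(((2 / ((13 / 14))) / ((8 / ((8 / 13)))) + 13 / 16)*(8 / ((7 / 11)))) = 552805 / 37856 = 14.60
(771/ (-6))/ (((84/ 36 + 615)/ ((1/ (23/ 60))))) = -11565/ 21298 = -0.54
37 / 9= 4.11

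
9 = 9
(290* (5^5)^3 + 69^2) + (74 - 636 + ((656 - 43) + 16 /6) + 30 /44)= 584106445630313 /66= 8850097661065.35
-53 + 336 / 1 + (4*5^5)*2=25283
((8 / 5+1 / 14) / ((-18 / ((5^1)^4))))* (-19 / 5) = 6175 / 28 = 220.54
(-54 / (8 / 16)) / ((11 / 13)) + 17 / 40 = -55973 / 440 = -127.21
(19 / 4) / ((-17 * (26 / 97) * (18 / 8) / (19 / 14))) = -35017 / 55692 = -0.63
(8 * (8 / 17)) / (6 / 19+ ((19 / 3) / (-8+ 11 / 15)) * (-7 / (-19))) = -132544 / 187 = -708.79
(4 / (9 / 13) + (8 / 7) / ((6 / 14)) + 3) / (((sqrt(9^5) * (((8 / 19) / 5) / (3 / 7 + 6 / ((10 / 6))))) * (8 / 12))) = 91979 / 27216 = 3.38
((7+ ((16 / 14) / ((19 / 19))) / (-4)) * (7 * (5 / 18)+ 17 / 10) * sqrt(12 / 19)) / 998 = 7708 * sqrt(57) / 2986515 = 0.02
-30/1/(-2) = 15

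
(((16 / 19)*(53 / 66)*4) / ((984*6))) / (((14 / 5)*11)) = 265 / 17814951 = 0.00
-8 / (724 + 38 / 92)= -0.01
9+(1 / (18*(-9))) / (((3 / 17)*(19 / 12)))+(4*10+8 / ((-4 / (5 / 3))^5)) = 28885393 / 590976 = 48.88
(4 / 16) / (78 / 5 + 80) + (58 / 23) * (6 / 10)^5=27307103 / 137425000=0.20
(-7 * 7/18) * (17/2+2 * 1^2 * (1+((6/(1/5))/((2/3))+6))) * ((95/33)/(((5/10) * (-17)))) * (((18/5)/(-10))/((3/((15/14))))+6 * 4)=2475.97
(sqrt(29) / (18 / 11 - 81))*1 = -11*sqrt(29) / 873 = -0.07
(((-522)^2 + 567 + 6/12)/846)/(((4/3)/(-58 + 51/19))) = -573954253/42864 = -13390.12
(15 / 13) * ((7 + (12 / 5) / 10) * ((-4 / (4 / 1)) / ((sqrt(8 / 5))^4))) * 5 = -13575 / 832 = -16.32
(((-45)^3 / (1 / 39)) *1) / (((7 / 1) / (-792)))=2814669000 / 7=402095571.43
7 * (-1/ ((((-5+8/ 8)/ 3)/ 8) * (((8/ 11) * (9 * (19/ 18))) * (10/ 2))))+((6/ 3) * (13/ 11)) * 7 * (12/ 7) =29.58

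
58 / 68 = 29 / 34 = 0.85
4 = 4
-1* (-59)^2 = -3481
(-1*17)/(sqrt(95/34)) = -17*sqrt(3230)/95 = -10.17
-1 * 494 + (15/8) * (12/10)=-1967/4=-491.75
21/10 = 2.10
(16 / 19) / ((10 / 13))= 104 / 95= 1.09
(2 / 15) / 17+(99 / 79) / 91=39623 / 1833195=0.02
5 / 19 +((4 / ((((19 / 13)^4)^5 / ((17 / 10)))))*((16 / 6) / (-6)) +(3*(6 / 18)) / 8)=5232026785191062269334748757 / 13532390444716544949608016360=0.39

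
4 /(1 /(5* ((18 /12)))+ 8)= 30 /61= 0.49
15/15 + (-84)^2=7057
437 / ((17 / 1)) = 437 / 17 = 25.71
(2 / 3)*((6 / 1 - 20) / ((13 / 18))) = -168 / 13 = -12.92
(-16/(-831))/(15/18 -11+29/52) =-832/415223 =-0.00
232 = 232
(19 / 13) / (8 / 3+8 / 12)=57 / 130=0.44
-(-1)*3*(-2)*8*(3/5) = -144/5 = -28.80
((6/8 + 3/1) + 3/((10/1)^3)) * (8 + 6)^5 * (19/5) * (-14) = -67113577944/625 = -107381724.71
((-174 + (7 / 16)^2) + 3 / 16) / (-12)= 44447 / 3072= 14.47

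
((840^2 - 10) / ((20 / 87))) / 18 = 2046211 / 12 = 170517.58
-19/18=-1.06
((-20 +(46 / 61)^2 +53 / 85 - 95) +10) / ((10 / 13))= -213413538 / 1581425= -134.95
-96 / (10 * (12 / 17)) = -68 / 5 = -13.60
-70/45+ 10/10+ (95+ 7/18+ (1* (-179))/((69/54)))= -45.25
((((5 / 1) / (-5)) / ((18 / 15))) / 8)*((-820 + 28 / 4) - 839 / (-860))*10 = 3491705 / 4128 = 845.86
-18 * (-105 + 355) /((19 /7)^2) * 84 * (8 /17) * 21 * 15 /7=-6667920000 /6137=-1086511.32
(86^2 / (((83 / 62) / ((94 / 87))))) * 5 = 215519440 / 7221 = 29846.20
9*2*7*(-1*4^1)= -504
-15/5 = -3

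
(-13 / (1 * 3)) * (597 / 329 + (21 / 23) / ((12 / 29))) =-1582243 / 90804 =-17.42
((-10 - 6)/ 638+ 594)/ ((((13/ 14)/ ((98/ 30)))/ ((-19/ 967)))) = -2469656252/ 60152235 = -41.06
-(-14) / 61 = 14 / 61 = 0.23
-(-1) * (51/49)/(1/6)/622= 153/15239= 0.01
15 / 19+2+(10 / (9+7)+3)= 975 / 152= 6.41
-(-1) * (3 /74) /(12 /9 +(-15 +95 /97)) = -873 /273208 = -0.00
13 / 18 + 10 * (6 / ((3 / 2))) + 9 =895 / 18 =49.72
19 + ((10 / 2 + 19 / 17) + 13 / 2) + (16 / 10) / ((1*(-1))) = 5103 / 170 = 30.02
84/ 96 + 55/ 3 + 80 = 2381/ 24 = 99.21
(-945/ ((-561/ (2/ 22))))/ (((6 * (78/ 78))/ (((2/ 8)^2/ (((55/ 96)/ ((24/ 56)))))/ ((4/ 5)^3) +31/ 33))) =0.03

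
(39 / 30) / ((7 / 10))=13 / 7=1.86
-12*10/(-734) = 60/367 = 0.16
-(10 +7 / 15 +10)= -20.47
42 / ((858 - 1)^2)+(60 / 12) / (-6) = -3671993 / 4406694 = -0.83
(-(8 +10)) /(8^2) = -9 /32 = -0.28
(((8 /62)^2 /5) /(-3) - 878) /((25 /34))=-430317124 /360375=-1194.08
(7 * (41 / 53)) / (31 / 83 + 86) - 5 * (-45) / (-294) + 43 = 1574976481 / 37235786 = 42.30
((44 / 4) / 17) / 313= 11 / 5321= 0.00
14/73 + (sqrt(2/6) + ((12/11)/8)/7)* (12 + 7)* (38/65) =149129/365365 + 722* sqrt(3)/195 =6.82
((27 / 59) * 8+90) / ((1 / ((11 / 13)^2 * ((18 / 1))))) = 12035628 / 9971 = 1207.06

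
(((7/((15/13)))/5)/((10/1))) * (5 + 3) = 364/375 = 0.97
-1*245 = -245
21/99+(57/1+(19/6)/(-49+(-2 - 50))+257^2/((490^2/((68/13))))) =304918944053/5201646450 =58.62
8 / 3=2.67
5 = 5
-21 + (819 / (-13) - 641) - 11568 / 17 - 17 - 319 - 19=-29928 / 17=-1760.47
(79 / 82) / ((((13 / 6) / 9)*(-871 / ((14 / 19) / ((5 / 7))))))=-209034 / 44103085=-0.00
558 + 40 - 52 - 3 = 543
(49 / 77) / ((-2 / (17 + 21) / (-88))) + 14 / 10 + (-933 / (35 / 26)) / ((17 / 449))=-10257929 / 595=-17240.22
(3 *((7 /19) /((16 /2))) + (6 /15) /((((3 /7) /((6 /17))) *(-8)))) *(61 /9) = 76433 /116280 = 0.66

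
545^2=297025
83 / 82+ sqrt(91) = 10.55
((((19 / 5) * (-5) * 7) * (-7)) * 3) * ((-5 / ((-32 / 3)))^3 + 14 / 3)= 436524487 / 32768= 13321.67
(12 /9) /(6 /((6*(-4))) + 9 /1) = 16 /105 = 0.15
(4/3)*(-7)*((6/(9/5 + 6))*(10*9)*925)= -7770000/13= -597692.31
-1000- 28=-1028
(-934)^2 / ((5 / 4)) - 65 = 3489099 / 5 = 697819.80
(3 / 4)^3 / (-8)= -27 / 512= -0.05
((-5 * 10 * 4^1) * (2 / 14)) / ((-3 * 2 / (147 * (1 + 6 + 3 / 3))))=5600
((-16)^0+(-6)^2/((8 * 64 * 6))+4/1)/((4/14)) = 8981/512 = 17.54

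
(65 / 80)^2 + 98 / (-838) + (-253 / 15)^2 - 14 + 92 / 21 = 46527750557 / 168940800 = 275.41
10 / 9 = 1.11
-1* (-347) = 347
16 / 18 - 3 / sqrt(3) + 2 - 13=-91 / 9 - sqrt(3)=-11.84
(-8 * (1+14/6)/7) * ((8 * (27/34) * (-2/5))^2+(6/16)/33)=-8225906/333795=-24.64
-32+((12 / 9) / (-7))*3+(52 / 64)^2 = -31.91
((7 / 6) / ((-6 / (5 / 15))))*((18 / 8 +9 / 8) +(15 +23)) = -2317 / 864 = -2.68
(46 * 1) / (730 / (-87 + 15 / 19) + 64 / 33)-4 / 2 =-532040 / 58813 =-9.05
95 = 95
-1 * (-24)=24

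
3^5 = 243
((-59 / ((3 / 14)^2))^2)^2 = 17882668751401216 / 6561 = 2725601089986.47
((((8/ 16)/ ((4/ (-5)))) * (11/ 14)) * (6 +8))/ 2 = -55/ 16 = -3.44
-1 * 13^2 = -169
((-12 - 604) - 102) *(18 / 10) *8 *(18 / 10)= -465264 / 25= -18610.56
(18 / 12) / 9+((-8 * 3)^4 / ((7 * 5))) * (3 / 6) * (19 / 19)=995363 / 210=4739.82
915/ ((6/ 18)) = 2745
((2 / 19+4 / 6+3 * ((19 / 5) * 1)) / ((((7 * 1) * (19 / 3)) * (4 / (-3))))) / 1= -10407 / 50540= -0.21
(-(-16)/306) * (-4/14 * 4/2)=-32/1071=-0.03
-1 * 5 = -5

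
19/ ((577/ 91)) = 1729/ 577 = 3.00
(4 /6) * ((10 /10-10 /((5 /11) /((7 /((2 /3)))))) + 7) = -446 /3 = -148.67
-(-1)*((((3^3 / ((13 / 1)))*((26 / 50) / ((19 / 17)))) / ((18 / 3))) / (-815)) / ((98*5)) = -153 / 379382500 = -0.00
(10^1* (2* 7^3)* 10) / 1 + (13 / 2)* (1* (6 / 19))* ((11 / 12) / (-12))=62563057 / 912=68599.84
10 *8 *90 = 7200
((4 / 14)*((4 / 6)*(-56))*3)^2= 1024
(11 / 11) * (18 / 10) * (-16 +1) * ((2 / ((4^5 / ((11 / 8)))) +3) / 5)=-332073 / 20480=-16.21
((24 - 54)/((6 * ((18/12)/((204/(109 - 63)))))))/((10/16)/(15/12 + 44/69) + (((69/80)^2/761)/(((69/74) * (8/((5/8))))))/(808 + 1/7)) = -31235425311948800/699596860445793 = -44.65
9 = 9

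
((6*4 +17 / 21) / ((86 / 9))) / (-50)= -1563 / 30100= -0.05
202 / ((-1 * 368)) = -101 / 184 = -0.55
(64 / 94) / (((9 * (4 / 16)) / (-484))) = -61952 / 423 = -146.46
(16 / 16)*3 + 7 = 10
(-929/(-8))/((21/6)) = 929/28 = 33.18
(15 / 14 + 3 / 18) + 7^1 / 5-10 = -773 / 105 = -7.36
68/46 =1.48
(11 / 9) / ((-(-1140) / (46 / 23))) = 11 / 5130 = 0.00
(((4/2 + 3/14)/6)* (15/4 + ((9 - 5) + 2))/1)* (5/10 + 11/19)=16523/4256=3.88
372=372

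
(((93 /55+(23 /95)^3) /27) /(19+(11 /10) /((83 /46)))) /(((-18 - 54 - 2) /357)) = -39708038881 /2555791491825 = -0.02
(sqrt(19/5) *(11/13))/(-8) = -11 *sqrt(95)/520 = -0.21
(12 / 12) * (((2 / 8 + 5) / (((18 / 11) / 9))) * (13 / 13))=231 / 8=28.88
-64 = -64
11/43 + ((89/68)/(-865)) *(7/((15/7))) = 9517777/37938900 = 0.25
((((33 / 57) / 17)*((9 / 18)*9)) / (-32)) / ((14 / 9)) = -891 / 289408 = -0.00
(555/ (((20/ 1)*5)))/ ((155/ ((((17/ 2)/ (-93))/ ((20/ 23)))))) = -0.00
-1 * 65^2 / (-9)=4225 / 9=469.44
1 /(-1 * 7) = -1 /7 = -0.14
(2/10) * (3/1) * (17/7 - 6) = -15/7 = -2.14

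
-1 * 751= -751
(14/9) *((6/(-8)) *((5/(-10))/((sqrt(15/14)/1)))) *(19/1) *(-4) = -133 *sqrt(210)/45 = -42.83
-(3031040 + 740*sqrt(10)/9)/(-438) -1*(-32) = 370*sqrt(10)/1971 + 1522528/219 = 6952.78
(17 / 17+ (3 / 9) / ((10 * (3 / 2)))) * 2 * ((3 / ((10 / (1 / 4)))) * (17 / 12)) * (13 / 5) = 5083 / 9000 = 0.56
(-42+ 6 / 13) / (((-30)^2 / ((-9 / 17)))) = 27 / 1105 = 0.02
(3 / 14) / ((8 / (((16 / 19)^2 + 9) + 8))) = 19179 / 40432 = 0.47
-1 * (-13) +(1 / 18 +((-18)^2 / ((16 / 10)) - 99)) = 1049 / 9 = 116.56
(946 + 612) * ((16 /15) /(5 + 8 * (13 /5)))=24928 /387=64.41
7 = 7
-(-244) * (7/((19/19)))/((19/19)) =1708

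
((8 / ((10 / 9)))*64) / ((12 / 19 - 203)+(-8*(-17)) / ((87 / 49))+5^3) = -1904256 / 3185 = -597.88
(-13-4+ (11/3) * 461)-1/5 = 25097/15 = 1673.13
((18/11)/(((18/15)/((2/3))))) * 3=30/11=2.73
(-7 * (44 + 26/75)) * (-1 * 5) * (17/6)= 197897/45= 4397.71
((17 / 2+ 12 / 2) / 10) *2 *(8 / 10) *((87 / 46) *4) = 10092 / 575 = 17.55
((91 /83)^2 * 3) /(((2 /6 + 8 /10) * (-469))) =-0.01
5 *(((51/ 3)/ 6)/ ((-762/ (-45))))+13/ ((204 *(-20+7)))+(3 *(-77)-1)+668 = 2829359/ 6477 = 436.83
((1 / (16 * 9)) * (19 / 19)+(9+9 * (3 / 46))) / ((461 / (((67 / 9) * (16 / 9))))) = 2128925 / 7729587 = 0.28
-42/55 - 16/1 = -922/55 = -16.76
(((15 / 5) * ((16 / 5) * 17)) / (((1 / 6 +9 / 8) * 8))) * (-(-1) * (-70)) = -34272 / 31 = -1105.55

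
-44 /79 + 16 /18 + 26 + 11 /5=28.53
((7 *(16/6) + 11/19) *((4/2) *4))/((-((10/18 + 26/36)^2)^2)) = -307089792/5316979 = -57.76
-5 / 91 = -0.05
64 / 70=32 / 35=0.91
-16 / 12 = -4 / 3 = -1.33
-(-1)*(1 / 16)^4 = 1 / 65536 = 0.00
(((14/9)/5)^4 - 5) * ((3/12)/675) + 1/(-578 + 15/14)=-320297079593/89426019937500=-0.00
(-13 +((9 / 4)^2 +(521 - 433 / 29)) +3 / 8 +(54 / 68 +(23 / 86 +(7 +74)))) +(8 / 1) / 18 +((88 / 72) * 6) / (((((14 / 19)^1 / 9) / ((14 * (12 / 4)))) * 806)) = 585.68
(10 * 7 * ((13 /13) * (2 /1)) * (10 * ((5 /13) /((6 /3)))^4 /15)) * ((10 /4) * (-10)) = -546875 /171366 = -3.19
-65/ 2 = -32.50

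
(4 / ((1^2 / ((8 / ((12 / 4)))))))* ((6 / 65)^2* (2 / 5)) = 768 / 21125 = 0.04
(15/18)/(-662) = -5/3972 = -0.00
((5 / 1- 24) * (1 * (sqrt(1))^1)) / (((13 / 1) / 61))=-1159 / 13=-89.15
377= 377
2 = 2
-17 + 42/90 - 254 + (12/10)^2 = -20182/75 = -269.09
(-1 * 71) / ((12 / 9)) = -213 / 4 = -53.25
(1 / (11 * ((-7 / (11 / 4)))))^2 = 1 / 784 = 0.00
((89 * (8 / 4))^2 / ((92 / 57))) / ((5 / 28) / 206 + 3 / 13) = 33855051048 / 399487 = 84746.31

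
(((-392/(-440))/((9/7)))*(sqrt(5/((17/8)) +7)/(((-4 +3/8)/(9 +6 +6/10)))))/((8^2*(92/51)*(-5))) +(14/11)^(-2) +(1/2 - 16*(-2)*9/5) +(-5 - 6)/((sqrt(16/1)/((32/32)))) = 4459*sqrt(2703)/14674000 +13712/245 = 55.98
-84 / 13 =-6.46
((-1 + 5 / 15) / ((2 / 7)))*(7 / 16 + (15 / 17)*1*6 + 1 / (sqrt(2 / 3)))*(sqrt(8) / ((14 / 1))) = sqrt(2)*(-1559- 136*sqrt(6)) / 816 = -3.28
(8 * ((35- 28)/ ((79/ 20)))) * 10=11200/ 79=141.77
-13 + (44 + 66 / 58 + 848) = 25524 / 29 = 880.14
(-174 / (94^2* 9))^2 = 841 / 175668516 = 0.00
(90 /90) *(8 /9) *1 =8 /9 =0.89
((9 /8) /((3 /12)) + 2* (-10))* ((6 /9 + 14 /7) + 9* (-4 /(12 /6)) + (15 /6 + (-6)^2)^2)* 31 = -16916483 /24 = -704853.46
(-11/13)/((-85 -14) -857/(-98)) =1078/114985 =0.01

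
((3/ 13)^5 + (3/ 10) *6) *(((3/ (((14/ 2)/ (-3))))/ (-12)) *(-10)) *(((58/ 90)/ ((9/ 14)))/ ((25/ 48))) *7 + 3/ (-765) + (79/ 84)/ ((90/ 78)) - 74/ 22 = -62432835627731/ 2187101416500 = -28.55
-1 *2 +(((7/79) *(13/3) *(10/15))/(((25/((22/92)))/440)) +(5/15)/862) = -65003749/70481430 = -0.92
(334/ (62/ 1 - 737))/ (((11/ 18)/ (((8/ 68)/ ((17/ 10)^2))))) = -5344/ 162129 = -0.03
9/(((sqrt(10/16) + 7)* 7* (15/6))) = 0.07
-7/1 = -7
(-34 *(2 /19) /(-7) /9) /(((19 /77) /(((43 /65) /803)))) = 2924 /15416505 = 0.00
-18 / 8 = -9 / 4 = -2.25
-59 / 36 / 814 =-59 / 29304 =-0.00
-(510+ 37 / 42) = -510.88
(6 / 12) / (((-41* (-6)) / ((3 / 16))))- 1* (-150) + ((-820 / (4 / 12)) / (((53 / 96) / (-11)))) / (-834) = 1763571527 / 19331008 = 91.23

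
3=3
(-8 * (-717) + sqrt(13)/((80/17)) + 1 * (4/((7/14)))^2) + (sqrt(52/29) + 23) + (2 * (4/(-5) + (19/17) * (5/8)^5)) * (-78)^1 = 17 * sqrt(13)/80 + 2 * sqrt(377)/29 + 4129993971/696320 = 5933.28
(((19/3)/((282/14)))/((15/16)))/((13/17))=36176/82485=0.44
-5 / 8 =-0.62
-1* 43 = -43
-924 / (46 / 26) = -12012 / 23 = -522.26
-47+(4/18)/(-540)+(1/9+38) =-8.89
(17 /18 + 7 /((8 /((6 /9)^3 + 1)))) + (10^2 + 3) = 22697 /216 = 105.08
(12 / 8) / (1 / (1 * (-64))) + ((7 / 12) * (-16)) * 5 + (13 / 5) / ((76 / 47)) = -160807 / 1140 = -141.06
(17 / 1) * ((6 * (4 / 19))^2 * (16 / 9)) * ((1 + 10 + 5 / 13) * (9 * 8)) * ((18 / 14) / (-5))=-10164.05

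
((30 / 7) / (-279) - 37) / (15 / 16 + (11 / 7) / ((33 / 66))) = -385552 / 42501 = -9.07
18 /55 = 0.33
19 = 19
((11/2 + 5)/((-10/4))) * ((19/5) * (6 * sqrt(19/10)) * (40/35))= -1368 * sqrt(190)/125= -150.85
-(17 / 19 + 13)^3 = -18399744 / 6859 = -2682.57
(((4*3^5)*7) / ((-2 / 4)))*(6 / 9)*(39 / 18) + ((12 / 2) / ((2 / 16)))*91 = -15288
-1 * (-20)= 20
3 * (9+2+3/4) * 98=6909/2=3454.50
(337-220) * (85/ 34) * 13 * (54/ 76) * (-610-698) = -67144545/ 19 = -3533923.42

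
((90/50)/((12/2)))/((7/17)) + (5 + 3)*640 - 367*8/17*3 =5477107/1190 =4602.61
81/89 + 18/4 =963/178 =5.41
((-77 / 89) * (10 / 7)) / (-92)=55 / 4094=0.01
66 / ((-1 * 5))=-66 / 5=-13.20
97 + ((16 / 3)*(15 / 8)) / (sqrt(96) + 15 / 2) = 160*sqrt(6) / 159 + 5041 / 53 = 97.58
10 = 10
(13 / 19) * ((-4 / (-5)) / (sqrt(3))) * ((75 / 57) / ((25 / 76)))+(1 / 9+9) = 10.38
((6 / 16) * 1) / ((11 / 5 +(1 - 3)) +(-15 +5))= -15 / 392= -0.04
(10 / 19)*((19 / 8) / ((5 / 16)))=4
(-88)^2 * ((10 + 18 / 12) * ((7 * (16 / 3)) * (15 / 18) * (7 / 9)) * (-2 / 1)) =-349099520 / 81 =-4309870.62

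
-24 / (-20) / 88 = 3 / 220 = 0.01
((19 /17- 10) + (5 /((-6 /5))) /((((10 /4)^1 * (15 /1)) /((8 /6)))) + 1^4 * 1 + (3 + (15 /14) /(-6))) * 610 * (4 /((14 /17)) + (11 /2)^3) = -195796208815 /359856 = -544096.00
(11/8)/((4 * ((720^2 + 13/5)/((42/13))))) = 1155/539138704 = 0.00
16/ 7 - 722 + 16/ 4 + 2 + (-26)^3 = -128028/ 7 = -18289.71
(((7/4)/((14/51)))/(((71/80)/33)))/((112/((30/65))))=25245/25844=0.98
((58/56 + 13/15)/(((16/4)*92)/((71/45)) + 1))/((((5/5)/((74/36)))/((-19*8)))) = -39880487/15716295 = -2.54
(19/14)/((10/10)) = 19/14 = 1.36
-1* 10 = -10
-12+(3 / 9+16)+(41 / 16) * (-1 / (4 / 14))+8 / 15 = -1969 / 480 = -4.10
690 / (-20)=-69 / 2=-34.50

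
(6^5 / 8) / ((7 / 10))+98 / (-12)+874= 94685 / 42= 2254.40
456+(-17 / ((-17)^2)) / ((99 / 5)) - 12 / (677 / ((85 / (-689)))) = 357977806339 / 785040399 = 456.00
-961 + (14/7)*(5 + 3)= -945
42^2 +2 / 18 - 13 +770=22690 / 9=2521.11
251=251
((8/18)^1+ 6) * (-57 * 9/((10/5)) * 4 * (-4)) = 26448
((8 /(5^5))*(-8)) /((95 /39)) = -2496 /296875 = -0.01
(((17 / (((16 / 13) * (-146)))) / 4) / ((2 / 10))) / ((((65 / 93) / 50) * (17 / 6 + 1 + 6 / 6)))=-118575 / 67744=-1.75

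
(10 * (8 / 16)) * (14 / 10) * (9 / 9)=7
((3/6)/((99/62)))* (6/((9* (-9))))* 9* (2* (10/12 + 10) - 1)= -3844/891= -4.31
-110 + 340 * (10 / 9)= 267.78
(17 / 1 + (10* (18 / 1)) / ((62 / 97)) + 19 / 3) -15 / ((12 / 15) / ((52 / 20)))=95305 / 372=256.20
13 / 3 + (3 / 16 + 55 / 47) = 12839 / 2256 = 5.69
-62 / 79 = -0.78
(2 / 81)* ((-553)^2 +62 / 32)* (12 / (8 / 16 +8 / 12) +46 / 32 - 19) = -3987774625 / 72576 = -54946.19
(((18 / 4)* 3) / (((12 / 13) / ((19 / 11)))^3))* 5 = 75346115 / 170368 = 442.26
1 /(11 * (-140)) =-0.00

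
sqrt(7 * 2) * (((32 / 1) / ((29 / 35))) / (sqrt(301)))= 1120 * sqrt(86) / 1247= 8.33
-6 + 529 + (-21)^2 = 964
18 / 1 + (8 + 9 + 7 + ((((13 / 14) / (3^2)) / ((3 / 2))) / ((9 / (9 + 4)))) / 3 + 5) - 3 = 224701 / 5103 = 44.03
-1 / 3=-0.33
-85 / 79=-1.08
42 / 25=1.68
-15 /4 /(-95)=3 /76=0.04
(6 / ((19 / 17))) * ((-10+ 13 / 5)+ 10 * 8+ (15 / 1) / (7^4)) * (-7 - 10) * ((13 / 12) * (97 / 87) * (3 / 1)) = -158825082351 / 6614755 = -24010.73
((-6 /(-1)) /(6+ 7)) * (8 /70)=24 /455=0.05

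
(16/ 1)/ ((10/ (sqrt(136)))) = 16 * sqrt(34)/ 5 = 18.66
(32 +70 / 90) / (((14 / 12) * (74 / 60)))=5900 / 259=22.78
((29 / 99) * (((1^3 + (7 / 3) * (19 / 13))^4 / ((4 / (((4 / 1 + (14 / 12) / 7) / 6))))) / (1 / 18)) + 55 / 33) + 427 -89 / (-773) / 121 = 1509233270086315 / 1947447693477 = 774.98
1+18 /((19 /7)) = 145 /19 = 7.63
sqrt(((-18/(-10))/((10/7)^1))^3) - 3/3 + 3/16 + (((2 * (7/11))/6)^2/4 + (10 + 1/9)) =189 * sqrt(14)/500 + 162215/17424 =10.72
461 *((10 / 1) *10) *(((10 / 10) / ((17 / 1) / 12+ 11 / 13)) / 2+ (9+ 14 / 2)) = 263968600 / 353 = 747786.40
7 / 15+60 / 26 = 541 / 195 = 2.77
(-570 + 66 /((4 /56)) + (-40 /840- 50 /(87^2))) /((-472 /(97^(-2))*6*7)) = -18753109 /9882601939728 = -0.00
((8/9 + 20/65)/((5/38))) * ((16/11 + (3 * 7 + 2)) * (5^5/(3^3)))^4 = 531313480142974853515625000/910356838677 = 583632107290060.16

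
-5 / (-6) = 5 / 6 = 0.83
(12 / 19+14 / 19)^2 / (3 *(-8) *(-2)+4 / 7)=1183 / 30685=0.04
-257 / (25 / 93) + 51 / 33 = -262486 / 275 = -954.49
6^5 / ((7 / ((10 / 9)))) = 8640 / 7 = 1234.29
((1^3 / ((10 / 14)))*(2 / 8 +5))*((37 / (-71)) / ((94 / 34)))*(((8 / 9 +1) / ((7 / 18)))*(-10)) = 224553 / 3337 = 67.29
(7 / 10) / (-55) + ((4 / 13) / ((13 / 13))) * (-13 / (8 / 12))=-3307 / 550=-6.01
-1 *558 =-558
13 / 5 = 2.60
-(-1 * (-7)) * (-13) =91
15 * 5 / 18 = 25 / 6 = 4.17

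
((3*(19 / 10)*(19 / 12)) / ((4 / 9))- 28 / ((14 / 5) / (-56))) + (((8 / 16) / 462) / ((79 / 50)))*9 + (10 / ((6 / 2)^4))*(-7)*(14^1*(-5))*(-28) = -87784692173 / 78835680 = -1113.51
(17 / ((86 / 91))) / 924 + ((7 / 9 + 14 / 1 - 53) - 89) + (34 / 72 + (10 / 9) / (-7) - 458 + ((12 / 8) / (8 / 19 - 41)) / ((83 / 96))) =-584.93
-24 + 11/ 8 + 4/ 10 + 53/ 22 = -8719/ 440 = -19.82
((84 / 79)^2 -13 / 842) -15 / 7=-1.03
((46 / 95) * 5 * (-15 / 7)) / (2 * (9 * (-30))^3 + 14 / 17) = 5865 / 44503262069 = 0.00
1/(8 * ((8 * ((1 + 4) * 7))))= 1/2240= 0.00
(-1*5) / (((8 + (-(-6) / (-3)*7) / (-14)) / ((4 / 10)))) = -2 / 9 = -0.22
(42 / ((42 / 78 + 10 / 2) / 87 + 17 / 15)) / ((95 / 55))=373230 / 18373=20.31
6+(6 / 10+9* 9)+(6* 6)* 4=1158 / 5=231.60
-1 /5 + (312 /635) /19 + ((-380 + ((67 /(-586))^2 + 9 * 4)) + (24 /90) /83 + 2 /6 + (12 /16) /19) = -177328644282731 /515812556130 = -343.79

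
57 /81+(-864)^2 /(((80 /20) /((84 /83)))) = 423264809 /2241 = 188873.19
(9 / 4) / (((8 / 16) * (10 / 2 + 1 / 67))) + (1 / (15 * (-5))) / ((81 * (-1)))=1221299 / 1360800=0.90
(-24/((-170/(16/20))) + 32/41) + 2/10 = 19053/17425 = 1.09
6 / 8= 3 / 4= 0.75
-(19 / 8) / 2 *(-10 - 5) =285 / 16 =17.81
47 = 47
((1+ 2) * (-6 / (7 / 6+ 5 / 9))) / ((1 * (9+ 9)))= -18 / 31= -0.58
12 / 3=4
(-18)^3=-5832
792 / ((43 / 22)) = 17424 / 43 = 405.21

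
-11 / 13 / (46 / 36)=-198 / 299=-0.66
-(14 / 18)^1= -7 / 9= -0.78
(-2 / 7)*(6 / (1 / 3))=-36 / 7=-5.14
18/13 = 1.38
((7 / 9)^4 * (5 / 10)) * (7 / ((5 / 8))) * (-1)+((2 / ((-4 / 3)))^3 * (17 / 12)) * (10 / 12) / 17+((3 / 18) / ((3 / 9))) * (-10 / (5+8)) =-72828271 / 27293760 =-2.67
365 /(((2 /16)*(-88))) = -365 /11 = -33.18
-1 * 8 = -8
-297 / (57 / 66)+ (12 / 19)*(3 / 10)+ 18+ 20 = -29042 / 95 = -305.71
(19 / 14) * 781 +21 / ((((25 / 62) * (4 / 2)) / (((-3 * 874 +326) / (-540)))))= 18437687 / 15750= 1170.65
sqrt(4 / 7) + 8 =2 * sqrt(7) / 7 + 8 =8.76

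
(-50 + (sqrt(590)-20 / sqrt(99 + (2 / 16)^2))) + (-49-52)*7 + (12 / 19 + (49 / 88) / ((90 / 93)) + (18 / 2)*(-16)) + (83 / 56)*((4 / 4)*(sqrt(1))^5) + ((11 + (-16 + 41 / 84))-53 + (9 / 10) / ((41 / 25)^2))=-187986796181 / 196744240-160*sqrt(6337) / 6337 + sqrt(590)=-933.21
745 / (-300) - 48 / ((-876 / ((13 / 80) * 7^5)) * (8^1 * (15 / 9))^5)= -1113645520061 / 448512000000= -2.48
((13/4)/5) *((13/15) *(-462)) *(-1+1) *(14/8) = 0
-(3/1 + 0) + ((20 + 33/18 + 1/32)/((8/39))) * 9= 244815/256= 956.31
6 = 6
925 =925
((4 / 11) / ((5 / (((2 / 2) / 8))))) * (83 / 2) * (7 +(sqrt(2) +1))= 83 * sqrt(2) / 220 +166 / 55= 3.55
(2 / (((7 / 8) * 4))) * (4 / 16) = 1 / 7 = 0.14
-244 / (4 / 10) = -610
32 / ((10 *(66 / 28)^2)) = 3136 / 5445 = 0.58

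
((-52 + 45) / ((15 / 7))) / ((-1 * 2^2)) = 49 / 60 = 0.82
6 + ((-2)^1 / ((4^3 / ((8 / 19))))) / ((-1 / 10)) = 233 / 38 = 6.13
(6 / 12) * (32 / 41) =16 / 41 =0.39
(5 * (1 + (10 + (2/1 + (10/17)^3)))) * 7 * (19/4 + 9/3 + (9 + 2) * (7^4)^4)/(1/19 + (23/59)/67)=49869725194546413667265475/17254456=2890251955468570766.14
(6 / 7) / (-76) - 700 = -186203 / 266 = -700.01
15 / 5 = 3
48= 48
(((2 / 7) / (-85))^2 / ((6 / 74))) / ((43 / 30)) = 296 / 3044615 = 0.00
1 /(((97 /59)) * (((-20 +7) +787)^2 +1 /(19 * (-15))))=0.00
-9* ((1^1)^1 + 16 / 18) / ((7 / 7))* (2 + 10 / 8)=-221 / 4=-55.25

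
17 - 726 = -709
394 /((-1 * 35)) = -394 /35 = -11.26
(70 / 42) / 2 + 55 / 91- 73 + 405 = 182057 / 546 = 333.44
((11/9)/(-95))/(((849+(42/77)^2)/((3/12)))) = -1331/351456300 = -0.00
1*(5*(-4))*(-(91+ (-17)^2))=7600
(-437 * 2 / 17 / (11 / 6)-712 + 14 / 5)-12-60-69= -821157 / 935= -878.24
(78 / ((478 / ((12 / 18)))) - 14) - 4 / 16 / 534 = -7091759 / 510504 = -13.89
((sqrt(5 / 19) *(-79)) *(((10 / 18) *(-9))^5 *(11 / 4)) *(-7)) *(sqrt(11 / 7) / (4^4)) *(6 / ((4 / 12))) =-24440625 *sqrt(7315) / 9728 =-214879.96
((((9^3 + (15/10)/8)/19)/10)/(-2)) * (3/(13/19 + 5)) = -3889/3840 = -1.01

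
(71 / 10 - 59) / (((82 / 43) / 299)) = -6672783 / 820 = -8137.54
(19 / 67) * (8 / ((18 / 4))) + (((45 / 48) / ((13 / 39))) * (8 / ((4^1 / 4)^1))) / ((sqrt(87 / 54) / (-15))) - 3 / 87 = -265.43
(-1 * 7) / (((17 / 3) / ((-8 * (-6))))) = -1008 / 17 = -59.29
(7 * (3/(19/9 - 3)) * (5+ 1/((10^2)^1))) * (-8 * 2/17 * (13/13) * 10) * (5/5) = 94689/85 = 1113.99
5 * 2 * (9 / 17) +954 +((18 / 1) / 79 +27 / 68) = 959.92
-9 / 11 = -0.82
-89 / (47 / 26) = -2314 / 47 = -49.23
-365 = -365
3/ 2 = 1.50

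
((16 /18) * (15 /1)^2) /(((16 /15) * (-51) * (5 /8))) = -100 /17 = -5.88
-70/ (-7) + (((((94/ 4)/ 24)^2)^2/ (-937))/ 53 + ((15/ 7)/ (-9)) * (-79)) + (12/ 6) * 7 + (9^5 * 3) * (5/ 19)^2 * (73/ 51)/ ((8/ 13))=323637098703458511217/ 11324905148841984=28577.47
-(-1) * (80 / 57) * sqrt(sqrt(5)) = 2.10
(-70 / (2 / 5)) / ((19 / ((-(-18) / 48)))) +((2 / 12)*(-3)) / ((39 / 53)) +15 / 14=-127061 / 41496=-3.06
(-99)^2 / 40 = 245.02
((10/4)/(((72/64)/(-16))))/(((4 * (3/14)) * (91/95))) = -15200/351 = -43.30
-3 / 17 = -0.18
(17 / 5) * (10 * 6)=204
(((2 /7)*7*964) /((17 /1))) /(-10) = -964 /85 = -11.34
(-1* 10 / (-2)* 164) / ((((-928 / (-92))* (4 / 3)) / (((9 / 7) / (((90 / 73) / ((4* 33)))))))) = 8392.93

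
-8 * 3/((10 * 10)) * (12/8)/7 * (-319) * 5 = 2871/35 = 82.03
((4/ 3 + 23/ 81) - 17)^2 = 1552516/ 6561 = 236.63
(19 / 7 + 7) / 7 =68 / 49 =1.39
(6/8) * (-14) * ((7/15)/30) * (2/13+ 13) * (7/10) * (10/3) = -6517/1300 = -5.01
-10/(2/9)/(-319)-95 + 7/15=-451667/4785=-94.39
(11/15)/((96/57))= 0.44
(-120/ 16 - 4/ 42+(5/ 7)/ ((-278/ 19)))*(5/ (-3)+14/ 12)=22313/ 5838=3.82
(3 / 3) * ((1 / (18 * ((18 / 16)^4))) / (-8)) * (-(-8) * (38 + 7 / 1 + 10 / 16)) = -93440 / 59049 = -1.58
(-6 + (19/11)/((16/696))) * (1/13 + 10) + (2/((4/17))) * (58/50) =194299/275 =706.54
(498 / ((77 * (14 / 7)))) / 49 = 249 / 3773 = 0.07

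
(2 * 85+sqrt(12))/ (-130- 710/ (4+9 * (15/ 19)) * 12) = -3587/ 18931- 211 * sqrt(3)/ 94655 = -0.19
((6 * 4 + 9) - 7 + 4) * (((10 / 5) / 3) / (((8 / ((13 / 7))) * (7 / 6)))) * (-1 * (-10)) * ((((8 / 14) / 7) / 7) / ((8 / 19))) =18525 / 16807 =1.10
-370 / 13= -28.46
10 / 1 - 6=4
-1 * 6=-6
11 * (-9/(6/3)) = -99/2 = -49.50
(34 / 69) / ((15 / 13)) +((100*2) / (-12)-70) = -89258 / 1035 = -86.24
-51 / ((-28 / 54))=98.36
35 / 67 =0.52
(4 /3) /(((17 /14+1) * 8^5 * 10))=7 /3809280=0.00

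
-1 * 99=-99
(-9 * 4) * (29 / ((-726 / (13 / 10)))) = 1131 / 605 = 1.87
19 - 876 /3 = -273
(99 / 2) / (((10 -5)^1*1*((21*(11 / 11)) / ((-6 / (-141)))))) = 33 / 1645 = 0.02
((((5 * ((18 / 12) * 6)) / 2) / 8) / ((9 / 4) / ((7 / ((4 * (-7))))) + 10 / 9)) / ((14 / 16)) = -405 / 994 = -0.41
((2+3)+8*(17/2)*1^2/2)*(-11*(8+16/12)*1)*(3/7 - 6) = 22308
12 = 12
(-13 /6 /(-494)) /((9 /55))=55 /2052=0.03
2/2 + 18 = 19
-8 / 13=-0.62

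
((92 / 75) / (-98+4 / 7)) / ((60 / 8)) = -644 / 383625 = -0.00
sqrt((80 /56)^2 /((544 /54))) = 15*sqrt(51) /238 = 0.45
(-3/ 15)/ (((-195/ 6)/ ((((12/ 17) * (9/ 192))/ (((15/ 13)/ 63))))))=189/ 17000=0.01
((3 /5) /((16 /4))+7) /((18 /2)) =143 /180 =0.79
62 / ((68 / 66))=1023 / 17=60.18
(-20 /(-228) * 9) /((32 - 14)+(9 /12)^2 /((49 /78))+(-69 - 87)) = -392 /68077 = -0.01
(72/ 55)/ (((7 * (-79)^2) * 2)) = 36/ 2402785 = 0.00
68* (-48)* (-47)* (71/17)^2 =45489984/17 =2675881.41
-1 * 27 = -27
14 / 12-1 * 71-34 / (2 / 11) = -1541 / 6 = -256.83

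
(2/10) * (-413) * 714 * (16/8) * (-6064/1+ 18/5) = 17871028728/25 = 714841149.12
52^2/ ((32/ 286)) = 24167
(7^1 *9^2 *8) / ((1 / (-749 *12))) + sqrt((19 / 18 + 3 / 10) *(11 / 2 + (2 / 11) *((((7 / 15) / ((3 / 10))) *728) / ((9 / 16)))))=-40769568 + sqrt(4442617190) / 2970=-40769545.56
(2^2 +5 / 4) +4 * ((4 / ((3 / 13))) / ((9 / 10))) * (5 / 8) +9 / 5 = 29807 / 540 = 55.20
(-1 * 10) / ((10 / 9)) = -9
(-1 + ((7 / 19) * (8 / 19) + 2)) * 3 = 1251 / 361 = 3.47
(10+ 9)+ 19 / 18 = 361 / 18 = 20.06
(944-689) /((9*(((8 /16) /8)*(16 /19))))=1615 /3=538.33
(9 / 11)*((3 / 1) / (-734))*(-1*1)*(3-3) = 0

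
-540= -540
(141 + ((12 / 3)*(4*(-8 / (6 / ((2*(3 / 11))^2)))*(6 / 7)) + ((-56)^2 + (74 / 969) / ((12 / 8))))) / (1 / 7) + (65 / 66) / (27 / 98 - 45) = 11769007464208 / 513902367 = 22901.25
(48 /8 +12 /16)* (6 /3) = 27 /2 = 13.50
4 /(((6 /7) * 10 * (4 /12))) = 7 /5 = 1.40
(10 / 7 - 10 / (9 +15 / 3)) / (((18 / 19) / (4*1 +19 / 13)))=6745 / 1638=4.12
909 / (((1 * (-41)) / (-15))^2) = 204525 / 1681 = 121.67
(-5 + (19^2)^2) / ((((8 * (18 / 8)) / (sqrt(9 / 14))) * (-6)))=-32579 * sqrt(14) / 126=-967.46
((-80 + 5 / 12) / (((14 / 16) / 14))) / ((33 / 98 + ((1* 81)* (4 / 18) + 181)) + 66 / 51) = -6364120 / 1002753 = -6.35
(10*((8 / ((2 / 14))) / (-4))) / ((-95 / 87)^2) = -211932 / 1805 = -117.41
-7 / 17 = -0.41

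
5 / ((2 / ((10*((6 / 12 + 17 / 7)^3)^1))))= 1723025 / 2744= 627.92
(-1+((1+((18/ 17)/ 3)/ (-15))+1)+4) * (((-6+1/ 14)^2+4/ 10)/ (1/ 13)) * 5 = 191568663/ 16660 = 11498.72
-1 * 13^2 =-169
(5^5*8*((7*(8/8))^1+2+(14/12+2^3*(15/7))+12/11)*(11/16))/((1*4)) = 41003125/336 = 122033.11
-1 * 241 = -241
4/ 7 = 0.57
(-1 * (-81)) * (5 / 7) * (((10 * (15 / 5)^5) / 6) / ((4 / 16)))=656100 / 7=93728.57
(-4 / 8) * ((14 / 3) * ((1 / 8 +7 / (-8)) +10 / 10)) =-7 / 12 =-0.58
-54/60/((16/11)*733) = -99/117280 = -0.00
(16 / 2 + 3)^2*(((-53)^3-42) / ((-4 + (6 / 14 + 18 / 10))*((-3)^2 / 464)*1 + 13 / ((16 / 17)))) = -292631791760 / 223757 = -1307810.67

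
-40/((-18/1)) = 20/9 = 2.22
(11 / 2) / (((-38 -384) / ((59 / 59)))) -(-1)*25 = 24.99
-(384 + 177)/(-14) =561/14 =40.07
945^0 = 1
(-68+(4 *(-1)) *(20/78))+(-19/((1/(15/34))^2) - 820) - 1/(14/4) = -281823067/315588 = -893.01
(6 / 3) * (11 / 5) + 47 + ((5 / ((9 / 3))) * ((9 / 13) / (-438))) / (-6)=2926741 / 56940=51.40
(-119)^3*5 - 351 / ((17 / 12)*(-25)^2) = -8425795.40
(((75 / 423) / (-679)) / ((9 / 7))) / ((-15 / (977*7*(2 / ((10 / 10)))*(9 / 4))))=34195 / 82062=0.42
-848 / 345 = -2.46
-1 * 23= -23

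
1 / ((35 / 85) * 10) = 17 / 70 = 0.24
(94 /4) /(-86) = -47 /172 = -0.27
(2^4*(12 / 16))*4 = 48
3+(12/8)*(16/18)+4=25/3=8.33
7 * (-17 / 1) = -119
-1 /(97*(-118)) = 1 /11446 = 0.00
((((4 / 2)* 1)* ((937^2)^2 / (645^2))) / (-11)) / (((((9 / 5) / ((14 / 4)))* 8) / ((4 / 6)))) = -5395806954727 / 98847540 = -54587.16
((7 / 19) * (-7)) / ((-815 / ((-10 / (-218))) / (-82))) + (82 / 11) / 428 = 4382121 / 794646842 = 0.01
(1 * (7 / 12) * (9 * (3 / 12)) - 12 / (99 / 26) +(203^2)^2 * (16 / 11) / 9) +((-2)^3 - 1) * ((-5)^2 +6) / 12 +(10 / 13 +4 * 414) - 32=5651581574983 / 20592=274455204.69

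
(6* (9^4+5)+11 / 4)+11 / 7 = 1103209 / 28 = 39400.32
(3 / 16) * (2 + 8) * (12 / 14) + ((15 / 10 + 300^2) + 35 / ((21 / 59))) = 7568521 / 84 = 90101.44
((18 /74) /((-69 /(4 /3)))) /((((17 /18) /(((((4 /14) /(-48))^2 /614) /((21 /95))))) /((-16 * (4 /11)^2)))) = 1520 /552990412821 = 0.00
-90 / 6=-15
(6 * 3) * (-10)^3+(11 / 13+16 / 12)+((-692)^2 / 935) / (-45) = -9850583107 / 546975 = -18009.20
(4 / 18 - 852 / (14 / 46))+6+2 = -175846 / 63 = -2791.21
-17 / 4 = -4.25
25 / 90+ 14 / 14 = 23 / 18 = 1.28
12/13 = 0.92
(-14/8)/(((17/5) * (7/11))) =-55/68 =-0.81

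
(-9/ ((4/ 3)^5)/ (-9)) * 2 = 243/ 512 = 0.47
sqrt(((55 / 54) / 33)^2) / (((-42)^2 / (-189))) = -5 / 1512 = -0.00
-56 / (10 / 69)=-1932 / 5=-386.40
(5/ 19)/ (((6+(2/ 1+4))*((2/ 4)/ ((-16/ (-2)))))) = 20/ 57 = 0.35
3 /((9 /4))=4 /3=1.33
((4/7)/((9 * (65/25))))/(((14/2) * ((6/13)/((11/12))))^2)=7865/4000752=0.00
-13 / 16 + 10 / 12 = 0.02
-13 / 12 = -1.08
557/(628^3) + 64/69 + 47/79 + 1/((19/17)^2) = 2.32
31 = 31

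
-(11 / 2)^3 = -1331 / 8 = -166.38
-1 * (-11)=11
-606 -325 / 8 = -5173 / 8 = -646.62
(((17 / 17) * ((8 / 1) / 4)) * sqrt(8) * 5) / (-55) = -4 * sqrt(2) / 11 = -0.51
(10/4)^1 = 5/2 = 2.50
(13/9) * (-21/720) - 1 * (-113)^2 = -27581131/2160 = -12769.04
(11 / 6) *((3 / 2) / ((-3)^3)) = -11 / 108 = -0.10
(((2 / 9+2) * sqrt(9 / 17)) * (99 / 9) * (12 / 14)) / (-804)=-110 * sqrt(17) / 23919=-0.02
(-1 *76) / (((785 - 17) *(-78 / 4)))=19 / 3744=0.01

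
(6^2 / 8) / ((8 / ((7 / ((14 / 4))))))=9 / 8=1.12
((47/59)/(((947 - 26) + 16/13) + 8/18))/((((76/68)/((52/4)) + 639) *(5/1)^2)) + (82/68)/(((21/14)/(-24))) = -7376530420153457/382320175286050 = -19.29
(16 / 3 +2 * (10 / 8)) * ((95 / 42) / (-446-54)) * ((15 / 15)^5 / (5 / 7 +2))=-47 / 3600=-0.01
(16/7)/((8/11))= 22/7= 3.14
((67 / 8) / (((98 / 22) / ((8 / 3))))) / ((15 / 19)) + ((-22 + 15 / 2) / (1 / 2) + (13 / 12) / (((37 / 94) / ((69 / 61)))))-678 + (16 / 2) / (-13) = -90336497339 / 129393810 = -698.15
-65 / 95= -13 / 19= -0.68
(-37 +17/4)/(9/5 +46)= -655/956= -0.69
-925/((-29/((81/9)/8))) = 8325/232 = 35.88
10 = 10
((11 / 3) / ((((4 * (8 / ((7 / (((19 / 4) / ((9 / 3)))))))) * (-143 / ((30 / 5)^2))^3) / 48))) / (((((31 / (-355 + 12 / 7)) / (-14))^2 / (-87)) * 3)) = 1390154323235328 / 4853917783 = 286398.41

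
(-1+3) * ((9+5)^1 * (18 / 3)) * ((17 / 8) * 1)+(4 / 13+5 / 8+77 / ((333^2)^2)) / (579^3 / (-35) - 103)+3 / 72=88628404523760795336901 / 248229864578383399296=357.04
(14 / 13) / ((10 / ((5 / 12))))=7 / 156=0.04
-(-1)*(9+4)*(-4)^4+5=3333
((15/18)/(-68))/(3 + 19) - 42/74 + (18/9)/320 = -1866053/3321120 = -0.56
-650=-650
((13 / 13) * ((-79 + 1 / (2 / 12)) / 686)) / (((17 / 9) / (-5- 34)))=2.20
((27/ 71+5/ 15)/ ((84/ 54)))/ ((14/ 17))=1938/ 3479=0.56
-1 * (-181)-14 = 167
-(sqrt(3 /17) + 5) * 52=-260 -52 * sqrt(51) /17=-281.84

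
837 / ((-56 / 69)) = -57753 / 56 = -1031.30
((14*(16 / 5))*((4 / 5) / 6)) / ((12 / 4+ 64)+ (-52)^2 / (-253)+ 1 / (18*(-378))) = 257064192 / 2423408375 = 0.11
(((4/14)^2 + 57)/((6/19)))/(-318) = -53143/93492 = -0.57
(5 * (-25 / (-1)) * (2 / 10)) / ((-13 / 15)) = -375 / 13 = -28.85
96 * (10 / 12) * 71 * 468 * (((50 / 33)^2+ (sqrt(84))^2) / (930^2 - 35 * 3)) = 5551350272 / 20928039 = 265.26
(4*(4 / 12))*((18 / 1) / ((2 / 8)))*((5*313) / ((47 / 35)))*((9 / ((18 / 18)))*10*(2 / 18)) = 1118808.51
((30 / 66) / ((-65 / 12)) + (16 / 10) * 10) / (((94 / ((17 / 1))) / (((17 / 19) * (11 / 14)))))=164441 / 81263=2.02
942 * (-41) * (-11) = 424842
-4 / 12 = -1 / 3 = -0.33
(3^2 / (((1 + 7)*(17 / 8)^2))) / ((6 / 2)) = 24 / 289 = 0.08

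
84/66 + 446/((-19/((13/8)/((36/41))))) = -1269145/30096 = -42.17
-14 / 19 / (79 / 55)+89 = 88.49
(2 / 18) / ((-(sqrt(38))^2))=-1 / 342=-0.00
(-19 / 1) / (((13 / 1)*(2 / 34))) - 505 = -6888 / 13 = -529.85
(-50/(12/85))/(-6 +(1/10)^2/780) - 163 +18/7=-47455411/467999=-101.40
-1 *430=-430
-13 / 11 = -1.18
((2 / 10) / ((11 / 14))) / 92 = 7 / 2530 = 0.00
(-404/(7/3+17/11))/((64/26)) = -43329/1024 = -42.31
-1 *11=-11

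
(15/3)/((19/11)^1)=55/19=2.89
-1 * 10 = -10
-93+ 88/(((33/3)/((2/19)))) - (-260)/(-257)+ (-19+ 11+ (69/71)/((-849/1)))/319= -2916843797910/31298403961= -93.19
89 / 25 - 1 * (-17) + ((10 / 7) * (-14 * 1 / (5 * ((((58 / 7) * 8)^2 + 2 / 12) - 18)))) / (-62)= 20499631522 / 997063075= 20.56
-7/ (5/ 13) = -91/ 5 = -18.20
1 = 1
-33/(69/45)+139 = 2702/23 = 117.48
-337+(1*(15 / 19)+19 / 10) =-63519 / 190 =-334.31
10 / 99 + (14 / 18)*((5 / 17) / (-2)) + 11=4109 / 374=10.99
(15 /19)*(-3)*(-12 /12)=45 /19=2.37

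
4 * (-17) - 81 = -149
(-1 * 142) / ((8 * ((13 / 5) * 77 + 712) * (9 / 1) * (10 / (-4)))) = 71 / 82098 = 0.00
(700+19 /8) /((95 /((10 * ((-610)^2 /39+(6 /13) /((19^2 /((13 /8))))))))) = 1006386344341 /1426672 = 705408.35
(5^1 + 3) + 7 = 15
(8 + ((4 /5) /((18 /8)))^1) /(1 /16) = 6016 /45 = 133.69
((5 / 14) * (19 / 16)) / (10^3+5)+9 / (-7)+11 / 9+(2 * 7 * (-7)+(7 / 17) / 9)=-32152817 / 328032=-98.02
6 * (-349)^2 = 730806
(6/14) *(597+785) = 4146/7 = 592.29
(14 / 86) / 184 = 7 / 7912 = 0.00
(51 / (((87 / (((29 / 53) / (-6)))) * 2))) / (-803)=17 / 510708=0.00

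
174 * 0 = 0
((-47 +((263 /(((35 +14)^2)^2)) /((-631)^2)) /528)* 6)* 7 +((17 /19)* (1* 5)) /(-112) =-2164547912880322909 /1096506643590512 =-1974.04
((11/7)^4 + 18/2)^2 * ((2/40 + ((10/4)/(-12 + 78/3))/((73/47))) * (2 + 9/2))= 720040546875/2945813311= 244.43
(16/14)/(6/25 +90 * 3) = 50/11823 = 0.00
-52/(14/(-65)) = 1690/7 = 241.43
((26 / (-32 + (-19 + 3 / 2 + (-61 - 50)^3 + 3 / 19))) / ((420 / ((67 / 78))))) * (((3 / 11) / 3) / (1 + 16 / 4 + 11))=-0.00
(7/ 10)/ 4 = 7/ 40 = 0.18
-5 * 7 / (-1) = 35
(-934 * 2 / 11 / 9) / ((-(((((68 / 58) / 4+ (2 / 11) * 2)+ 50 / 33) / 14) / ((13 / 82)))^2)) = 19.71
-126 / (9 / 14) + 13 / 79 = -15471 / 79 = -195.84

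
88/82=44/41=1.07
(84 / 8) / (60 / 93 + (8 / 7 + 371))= 1519 / 53930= 0.03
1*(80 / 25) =16 / 5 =3.20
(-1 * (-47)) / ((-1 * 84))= -47 / 84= -0.56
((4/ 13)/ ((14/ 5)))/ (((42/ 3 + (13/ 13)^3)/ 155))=310/ 273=1.14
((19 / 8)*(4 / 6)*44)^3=338123.30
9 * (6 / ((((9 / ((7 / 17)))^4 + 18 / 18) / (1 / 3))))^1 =21609 / 273991841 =0.00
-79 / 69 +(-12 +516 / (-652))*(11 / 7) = -1672654 / 78729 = -21.25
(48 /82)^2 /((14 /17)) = 4896 /11767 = 0.42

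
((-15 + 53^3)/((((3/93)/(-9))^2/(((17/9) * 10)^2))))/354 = 2067164719900/177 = 11678896722.60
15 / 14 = 1.07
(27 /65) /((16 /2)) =27 /520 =0.05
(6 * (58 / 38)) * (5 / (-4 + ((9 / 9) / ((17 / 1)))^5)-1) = -2223495888 / 107909113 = -20.61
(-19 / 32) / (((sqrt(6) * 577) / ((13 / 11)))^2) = -3211 / 7734606528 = -0.00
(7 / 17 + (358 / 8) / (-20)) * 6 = -7449 / 680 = -10.95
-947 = -947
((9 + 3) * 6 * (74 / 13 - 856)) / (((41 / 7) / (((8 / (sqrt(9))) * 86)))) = -1277665536 / 533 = -2397121.08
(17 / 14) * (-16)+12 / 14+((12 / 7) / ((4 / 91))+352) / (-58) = -25.31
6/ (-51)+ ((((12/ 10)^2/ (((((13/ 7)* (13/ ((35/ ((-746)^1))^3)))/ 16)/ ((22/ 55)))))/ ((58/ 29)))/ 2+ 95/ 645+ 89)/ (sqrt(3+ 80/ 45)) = -2/ 17+ 100858148739256* sqrt(43)/ 16216238055277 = 40.67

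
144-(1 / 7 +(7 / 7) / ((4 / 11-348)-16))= 143.86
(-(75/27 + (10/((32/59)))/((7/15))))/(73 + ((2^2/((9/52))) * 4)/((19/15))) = -809875/2795856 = -0.29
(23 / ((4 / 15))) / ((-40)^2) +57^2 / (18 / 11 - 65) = -45697827 / 892160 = -51.22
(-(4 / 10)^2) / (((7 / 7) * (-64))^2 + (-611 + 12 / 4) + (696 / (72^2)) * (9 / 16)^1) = -1536 / 33485525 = -0.00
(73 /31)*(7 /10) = 511 /310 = 1.65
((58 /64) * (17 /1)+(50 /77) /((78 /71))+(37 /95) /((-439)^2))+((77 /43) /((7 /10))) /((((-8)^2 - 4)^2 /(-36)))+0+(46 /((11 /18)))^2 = 4728429340368470809 /832183493100960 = 5681.96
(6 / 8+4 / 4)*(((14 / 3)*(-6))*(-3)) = 147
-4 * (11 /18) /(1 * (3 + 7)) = -11 /45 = -0.24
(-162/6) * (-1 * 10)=270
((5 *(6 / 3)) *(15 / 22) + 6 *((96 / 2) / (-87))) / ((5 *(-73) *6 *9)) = -373 / 2095830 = -0.00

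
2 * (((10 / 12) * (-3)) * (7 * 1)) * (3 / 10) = -21 / 2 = -10.50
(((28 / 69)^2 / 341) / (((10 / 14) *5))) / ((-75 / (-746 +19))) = 3989776 / 3044064375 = 0.00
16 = 16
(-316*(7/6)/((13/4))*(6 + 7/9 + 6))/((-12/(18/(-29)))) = -254380/3393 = -74.97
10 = 10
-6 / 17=-0.35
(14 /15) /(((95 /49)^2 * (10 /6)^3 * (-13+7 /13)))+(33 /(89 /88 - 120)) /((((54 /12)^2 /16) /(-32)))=11175472542217 /1594700578125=7.01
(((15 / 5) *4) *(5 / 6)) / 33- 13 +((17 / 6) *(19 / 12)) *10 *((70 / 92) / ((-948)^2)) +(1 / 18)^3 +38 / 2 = 6.30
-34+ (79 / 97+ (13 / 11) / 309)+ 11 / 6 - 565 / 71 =-39.31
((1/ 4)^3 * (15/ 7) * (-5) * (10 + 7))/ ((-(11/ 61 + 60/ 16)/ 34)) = 1322175/ 53704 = 24.62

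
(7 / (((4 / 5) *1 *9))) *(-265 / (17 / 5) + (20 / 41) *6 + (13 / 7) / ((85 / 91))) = -148456 / 2091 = -71.00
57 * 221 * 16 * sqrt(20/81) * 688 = 92445184 * sqrt(5)/3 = 68904571.87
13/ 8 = 1.62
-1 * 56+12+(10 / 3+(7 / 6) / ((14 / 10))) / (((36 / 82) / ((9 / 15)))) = -1379 / 36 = -38.31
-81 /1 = -81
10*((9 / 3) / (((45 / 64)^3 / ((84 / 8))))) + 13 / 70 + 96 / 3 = 26602577 / 28350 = 938.36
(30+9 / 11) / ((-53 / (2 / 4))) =-339 / 1166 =-0.29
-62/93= -2/3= -0.67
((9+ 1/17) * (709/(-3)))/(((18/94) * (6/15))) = -12829355/459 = -27950.66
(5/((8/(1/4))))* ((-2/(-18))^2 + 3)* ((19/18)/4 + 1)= 27755/46656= 0.59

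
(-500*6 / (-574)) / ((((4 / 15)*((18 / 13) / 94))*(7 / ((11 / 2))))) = 4200625 / 4018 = 1045.45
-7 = -7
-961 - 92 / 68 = -16360 / 17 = -962.35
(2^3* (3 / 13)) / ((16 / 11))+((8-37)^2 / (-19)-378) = -207971 / 494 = -420.99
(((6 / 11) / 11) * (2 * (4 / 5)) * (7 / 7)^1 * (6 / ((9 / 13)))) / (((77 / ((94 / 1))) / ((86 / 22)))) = 3.28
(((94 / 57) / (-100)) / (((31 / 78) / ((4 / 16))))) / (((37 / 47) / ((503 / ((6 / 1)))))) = -14444651 / 13075800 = -1.10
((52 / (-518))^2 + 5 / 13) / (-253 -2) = -114731 / 74124505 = -0.00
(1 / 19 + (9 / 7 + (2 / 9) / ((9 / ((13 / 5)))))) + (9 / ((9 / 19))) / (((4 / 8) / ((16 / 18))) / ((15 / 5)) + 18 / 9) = 543404 / 53865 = 10.09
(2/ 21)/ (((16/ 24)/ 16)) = 16/ 7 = 2.29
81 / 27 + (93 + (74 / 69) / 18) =59653 / 621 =96.06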